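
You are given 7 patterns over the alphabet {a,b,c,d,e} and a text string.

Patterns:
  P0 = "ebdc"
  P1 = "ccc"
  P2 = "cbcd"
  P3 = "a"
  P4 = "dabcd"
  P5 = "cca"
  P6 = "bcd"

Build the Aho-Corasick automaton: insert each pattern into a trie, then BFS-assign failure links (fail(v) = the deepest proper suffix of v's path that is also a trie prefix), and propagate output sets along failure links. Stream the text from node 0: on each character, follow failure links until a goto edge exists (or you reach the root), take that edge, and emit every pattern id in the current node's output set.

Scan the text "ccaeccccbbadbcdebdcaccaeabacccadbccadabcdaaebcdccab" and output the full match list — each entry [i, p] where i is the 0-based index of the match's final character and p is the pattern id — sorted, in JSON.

Build automaton:
Trie (insert patterns):
  0='ε' goto a→11 b→18 c→5 d→12 e→1
  1='e' goto b→2
  2='eb' goto d→3
  3='ebd' goto c→4
  4='ebdc' goto ·  ←P0
  5='c' goto b→8 c→6
  6='cc' goto a→17 c→7
  7='ccc' goto ·  ←P1
  8='cb' goto c→9
  9='cbc' goto d→10
  10='cbcd' goto ·  ←P2
  11='a' goto ·  ←P3
  12='d' goto a→13
  13='da' goto b→14
  14='dab' goto c→15
  15='dabc' goto d→16
  16='dabcd' goto ·  ←P4
  17='cca' goto ·  ←P5
  18='b' goto c→19
  19='bc' goto d→20
  20='bcd' goto ·  ←P6

Failure links (BFS by depth):
  fail(1) 'e': from fail(0)=0 chase 'e': 0 ⇒ 0;  out=∅∪out(0)=∅
  fail(5) 'c': from fail(0)=0 chase 'c': 0 ⇒ 0;  out=∅∪out(0)=∅
  fail(11) 'a': from fail(0)=0 chase 'a': 0 ⇒ 0;  out={3}∪out(0)={3}
  fail(12) 'd': from fail(0)=0 chase 'd': 0 ⇒ 0;  out=∅∪out(0)=∅
  fail(18) 'b': from fail(0)=0 chase 'b': 0 ⇒ 0;  out=∅∪out(0)=∅
  fail(2) 'eb': from fail(1)=0 chase 'b': 0 ⇒ 18;  out=∅∪out(18)=∅
  fail(6) 'cc': from fail(5)=0 chase 'c': 0 ⇒ 5;  out=∅∪out(5)=∅
  fail(8) 'cb': from fail(5)=0 chase 'b': 0 ⇒ 18;  out=∅∪out(18)=∅
  fail(13) 'da': from fail(12)=0 chase 'a': 0 ⇒ 11;  out=∅∪out(11)={3}
  fail(19) 'bc': from fail(18)=0 chase 'c': 0 ⇒ 5;  out=∅∪out(5)=∅
  fail(3) 'ebd': from fail(2)=18 chase 'd': 18→0 ⇒ 12;  out=∅∪out(12)=∅
  fail(7) 'ccc': from fail(6)=5 chase 'c': 5 ⇒ 6;  out={1}∪out(6)={1}
  fail(9) 'cbc': from fail(8)=18 chase 'c': 18 ⇒ 19;  out=∅∪out(19)=∅
  fail(14) 'dab': from fail(13)=11 chase 'b': 11→0 ⇒ 18;  out=∅∪out(18)=∅
  fail(17) 'cca': from fail(6)=5 chase 'a': 5→0 ⇒ 11;  out={5}∪out(11)={3,5}
  fail(20) 'bcd': from fail(19)=5 chase 'd': 5→0 ⇒ 12;  out={6}∪out(12)={6}
  fail(4) 'ebdc': from fail(3)=12 chase 'c': 12→0 ⇒ 5;  out={0}∪out(5)={0}
  fail(10) 'cbcd': from fail(9)=19 chase 'd': 19 ⇒ 20;  out={2}∪out(20)={2,6}
  fail(15) 'dabc': from fail(14)=18 chase 'c': 18 ⇒ 19;  out=∅∪out(19)=∅
  fail(16) 'dabcd': from fail(15)=19 chase 'd': 19 ⇒ 20;  out={4}∪out(20)={4,6}

Text stream:
[0] read 'c'  n0⇒n5
[1] read 'c'  n5⇒n6
[2] read 'a'  n6⇒n17  ** P3@[2:2],P5@[0:2]
[3] read 'e'  n17⇒n1 ·f
[4] read 'c'  n1⇒n5 ·f
[5] read 'c'  n5⇒n6
[6] read 'c'  n6⇒n7  ** P1@[4:6]
[7] read 'c'  n7⇒n7 ·f  ** P1@[5:7]
[8] read 'b'  n7⇒n8 ·f
[9] read 'b'  n8⇒n18 ·f
[10] read 'a'  n18⇒n11 ·f  ** P3@[10:10]
[11] read 'd'  n11⇒n12 ·f
[12] read 'b'  n12⇒n18 ·f
[13] read 'c'  n18⇒n19
[14] read 'd'  n19⇒n20  ** P6@[12:14]
[15] read 'e'  n20⇒n1 ·f
[16] read 'b'  n1⇒n2
[17] read 'd'  n2⇒n3
[18] read 'c'  n3⇒n4  ** P0@[15:18]
[19] read 'a'  n4⇒n11 ·f  ** P3@[19:19]
[20] read 'c'  n11⇒n5 ·f
[21] read 'c'  n5⇒n6
[22] read 'a'  n6⇒n17  ** P3@[22:22],P5@[20:22]
[23] read 'e'  n17⇒n1 ·f
[24] read 'a'  n1⇒n11 ·f  ** P3@[24:24]
[25] read 'b'  n11⇒n18 ·f
[26] read 'a'  n18⇒n11 ·f  ** P3@[26:26]
[27] read 'c'  n11⇒n5 ·f
[28] read 'c'  n5⇒n6
[29] read 'c'  n6⇒n7  ** P1@[27:29]
[30] read 'a'  n7⇒n17 ·f  ** P3@[30:30],P5@[28:30]
[31] read 'd'  n17⇒n12 ·f
[32] read 'b'  n12⇒n18 ·f
[33] read 'c'  n18⇒n19
[34] read 'c'  n19⇒n6 ·f
[35] read 'a'  n6⇒n17  ** P3@[35:35],P5@[33:35]
[36] read 'd'  n17⇒n12 ·f
[37] read 'a'  n12⇒n13  ** P3@[37:37]
[38] read 'b'  n13⇒n14
[39] read 'c'  n14⇒n15
[40] read 'd'  n15⇒n16  ** P4@[36:40],P6@[38:40]
[41] read 'a'  n16⇒n13 ·f  ** P3@[41:41]
[42] read 'a'  n13⇒n11 ·f  ** P3@[42:42]
[43] read 'e'  n11⇒n1 ·f
[44] read 'b'  n1⇒n2
[45] read 'c'  n2⇒n19 ·f
[46] read 'd'  n19⇒n20  ** P6@[44:46]
[47] read 'c'  n20⇒n5 ·f
[48] read 'c'  n5⇒n6
[49] read 'a'  n6⇒n17  ** P3@[49:49],P5@[47:49]
[50] read 'b'  n17⇒n18 ·f

All matches (sorted): [[2,3],[2,5],[6,1],[7,1],[10,3],[14,6],[18,0],[19,3],[22,3],[22,5],[24,3],[26,3],[29,1],[30,3],[30,5],[35,3],[35,5],[37,3],[40,4],[40,6],[41,3],[42,3],[46,6],[49,3],[49,5]]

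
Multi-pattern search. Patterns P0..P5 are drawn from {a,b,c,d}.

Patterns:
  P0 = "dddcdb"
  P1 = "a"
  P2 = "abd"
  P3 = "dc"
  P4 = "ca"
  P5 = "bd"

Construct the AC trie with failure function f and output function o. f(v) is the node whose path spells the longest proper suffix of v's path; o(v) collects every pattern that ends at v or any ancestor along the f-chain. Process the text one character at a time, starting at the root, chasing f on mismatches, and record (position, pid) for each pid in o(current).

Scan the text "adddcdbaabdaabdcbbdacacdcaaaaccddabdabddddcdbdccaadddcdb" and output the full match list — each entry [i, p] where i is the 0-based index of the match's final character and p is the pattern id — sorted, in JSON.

Build:
Trie (insert patterns):
  n0 'ε': a→7 b→13 c→11 d→1
  n1 'd': c→10 d→2
  n2 'dd': d→3
  n3 'ddd': c→4
  n4 'dddc': d→5
  n5 'dddcd': b→6
  n6 'dddcdb': ·  [P0 ends]
  n7 'a': b→8  [P1 ends]
  n8 'ab': d→9
  n9 'abd': ·  [P2 ends]
  n10 'dc': ·  [P3 ends]
  n11 'c': a→12
  n12 'ca': ·  [P4 ends]
  n13 'b': d→14
  n14 'bd': ·  [P5 ends]

Failure links (BFS by depth):
  n1('d'): parent n0 fail=0; on 'd' 0 → fail=0;  out ∅∪∅=∅
  n7('a'): parent n0 fail=0; on 'a' 0 → fail=0;  out {1}∪∅={1}
  n11('c'): parent n0 fail=0; on 'c' 0 → fail=0;  out ∅∪∅=∅
  n13('b'): parent n0 fail=0; on 'b' 0 → fail=0;  out ∅∪∅=∅
  n2('dd'): parent n1 fail=0; on 'd' 0 → fail=1;  out ∅∪∅=∅
  n8('ab'): parent n7 fail=0; on 'b' 0 → fail=13;  out ∅∪∅=∅
  n10('dc'): parent n1 fail=0; on 'c' 0 → fail=11;  out {3}∪∅={3}
  n12('ca'): parent n11 fail=0; on 'a' 0 → fail=7;  out {4}∪{1}={1,4}
  n14('bd'): parent n13 fail=0; on 'd' 0 → fail=1;  out {5}∪∅={5}
  n3('ddd'): parent n2 fail=1; on 'd' 1 → fail=2;  out ∅∪∅=∅
  n9('abd'): parent n8 fail=13; on 'd' 13 → fail=14;  out {2}∪{5}={2,5}
  n4('dddc'): parent n3 fail=2; on 'c' 2→1 → fail=10;  out ∅∪{3}={3}
  n5('dddcd'): parent n4 fail=10; on 'd' 10→11→0 → fail=1;  out ∅∪∅=∅
  n6('dddcdb'): parent n5 fail=1; on 'b' 1→0 → fail=13;  out {0}∪∅={0}

Run:
[0] read 'a'  n0⇒n7  ** P1@[0:0]
[1] read 'd'  n7⇒n1 (fail-walked)
[2] read 'd'  n1⇒n2
[3] read 'd'  n2⇒n3
[4] read 'c'  n3⇒n4  ** P3@[3:4]
[5] read 'd'  n4⇒n5
[6] read 'b'  n5⇒n6  ** P0@[1:6]
[7] read 'a'  n6⇒n7 (fail-walked)  ** P1@[7:7]
[8] read 'a'  n7⇒n7 (fail-walked)  ** P1@[8:8]
[9] read 'b'  n7⇒n8
[10] read 'd'  n8⇒n9  ** P2@[8:10],P5@[9:10]
[11] read 'a'  n9⇒n7 (fail-walked)  ** P1@[11:11]
[12] read 'a'  n7⇒n7 (fail-walked)  ** P1@[12:12]
[13] read 'b'  n7⇒n8
[14] read 'd'  n8⇒n9  ** P2@[12:14],P5@[13:14]
[15] read 'c'  n9⇒n10 (fail-walked)  ** P3@[14:15]
[16] read 'b'  n10⇒n13 (fail-walked)
[17] read 'b'  n13⇒n13 (fail-walked)
[18] read 'd'  n13⇒n14  ** P5@[17:18]
[19] read 'a'  n14⇒n7 (fail-walked)  ** P1@[19:19]
[20] read 'c'  n7⇒n11 (fail-walked)
[21] read 'a'  n11⇒n12  ** P1@[21:21],P4@[20:21]
[22] read 'c'  n12⇒n11 (fail-walked)
[23] read 'd'  n11⇒n1 (fail-walked)
[24] read 'c'  n1⇒n10  ** P3@[23:24]
[25] read 'a'  n10⇒n12 (fail-walked)  ** P1@[25:25],P4@[24:25]
[26] read 'a'  n12⇒n7 (fail-walked)  ** P1@[26:26]
[27] read 'a'  n7⇒n7 (fail-walked)  ** P1@[27:27]
[28] read 'a'  n7⇒n7 (fail-walked)  ** P1@[28:28]
[29] read 'c'  n7⇒n11 (fail-walked)
[30] read 'c'  n11⇒n11 (fail-walked)
[31] read 'd'  n11⇒n1 (fail-walked)
[32] read 'd'  n1⇒n2
[33] read 'a'  n2⇒n7 (fail-walked)  ** P1@[33:33]
[34] read 'b'  n7⇒n8
[35] read 'd'  n8⇒n9  ** P2@[33:35],P5@[34:35]
[36] read 'a'  n9⇒n7 (fail-walked)  ** P1@[36:36]
[37] read 'b'  n7⇒n8
[38] read 'd'  n8⇒n9  ** P2@[36:38],P5@[37:38]
[39] read 'd'  n9⇒n2 (fail-walked)
[40] read 'd'  n2⇒n3
[41] read 'd'  n3⇒n3 (fail-walked)
[42] read 'c'  n3⇒n4  ** P3@[41:42]
[43] read 'd'  n4⇒n5
[44] read 'b'  n5⇒n6  ** P0@[39:44]
[45] read 'd'  n6⇒n14 (fail-walked)  ** P5@[44:45]
[46] read 'c'  n14⇒n10 (fail-walked)  ** P3@[45:46]
[47] read 'c'  n10⇒n11 (fail-walked)
[48] read 'a'  n11⇒n12  ** P1@[48:48],P4@[47:48]
[49] read 'a'  n12⇒n7 (fail-walked)  ** P1@[49:49]
[50] read 'd'  n7⇒n1 (fail-walked)
[51] read 'd'  n1⇒n2
[52] read 'd'  n2⇒n3
[53] read 'c'  n3⇒n4  ** P3@[52:53]
[54] read 'd'  n4⇒n5
[55] read 'b'  n5⇒n6  ** P0@[50:55]

Result: [[0,1],[4,3],[6,0],[7,1],[8,1],[10,2],[10,5],[11,1],[12,1],[14,2],[14,5],[15,3],[18,5],[19,1],[21,1],[21,4],[24,3],[25,1],[25,4],[26,1],[27,1],[28,1],[33,1],[35,2],[35,5],[36,1],[38,2],[38,5],[42,3],[44,0],[45,5],[46,3],[48,1],[48,4],[49,1],[53,3],[55,0]]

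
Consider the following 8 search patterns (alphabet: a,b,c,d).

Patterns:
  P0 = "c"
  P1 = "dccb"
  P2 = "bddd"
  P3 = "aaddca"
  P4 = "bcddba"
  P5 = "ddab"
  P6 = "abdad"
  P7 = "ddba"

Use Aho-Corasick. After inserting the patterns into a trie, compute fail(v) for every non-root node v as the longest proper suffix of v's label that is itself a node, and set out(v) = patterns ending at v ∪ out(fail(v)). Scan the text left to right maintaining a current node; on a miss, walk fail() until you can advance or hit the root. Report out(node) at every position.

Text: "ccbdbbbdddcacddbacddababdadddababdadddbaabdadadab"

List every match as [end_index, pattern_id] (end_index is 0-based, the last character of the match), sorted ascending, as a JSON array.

Build:
Trie nodes:
  n0 'ε': a→10 b→6 c→1 d→2
  n1 'c': ·  ←P0
  n2 'd': c→3 d→21
  n3 'dc': c→4
  n4 'dcc': b→5
  n5 'dccb': ·  ←P1
  n6 'b': c→16 d→7
  n7 'bd': d→8
  n8 'bdd': d→9
  n9 'bddd': ·  ←P2
  n10 'a': a→11 b→24
  n11 'aa': d→12
  n12 'aad': d→13
  n13 'aadd': c→14
  n14 'aaddc': a→15
  n15 'aaddca': ·  ←P3
  n16 'bc': d→17
  n17 'bcd': d→18
  n18 'bcdd': b→19
  n19 'bcddb': a→20
  n20 'bcddba': ·  ←P4
  n21 'dd': a→22 b→28
  n22 'dda': b→23
  n23 'ddab': ·  ←P5
  n24 'ab': d→25
  n25 'abd': a→26
  n26 'abda': d→27
  n27 'abdad': ·  ←P6
  n28 'ddb': a→29
  n29 'ddba': ·  ←P7

BFS fail/out derivation:
  fail(1) 'c': from fail(0)=0 chase 'c': 0 ⇒ 0;  out={0}∪out(0)={0}
  fail(2) 'd': from fail(0)=0 chase 'd': 0 ⇒ 0;  out=∅∪out(0)=∅
  fail(6) 'b': from fail(0)=0 chase 'b': 0 ⇒ 0;  out=∅∪out(0)=∅
  fail(10) 'a': from fail(0)=0 chase 'a': 0 ⇒ 0;  out=∅∪out(0)=∅
  fail(3) 'dc': from fail(2)=0 chase 'c': 0 ⇒ 1;  out=∅∪out(1)={0}
  fail(7) 'bd': from fail(6)=0 chase 'd': 0 ⇒ 2;  out=∅∪out(2)=∅
  fail(11) 'aa': from fail(10)=0 chase 'a': 0 ⇒ 10;  out=∅∪out(10)=∅
  fail(16) 'bc': from fail(6)=0 chase 'c': 0 ⇒ 1;  out=∅∪out(1)={0}
  fail(21) 'dd': from fail(2)=0 chase 'd': 0 ⇒ 2;  out=∅∪out(2)=∅
  fail(24) 'ab': from fail(10)=0 chase 'b': 0 ⇒ 6;  out=∅∪out(6)=∅
  fail(4) 'dcc': from fail(3)=1 chase 'c': 1→0 ⇒ 1;  out=∅∪out(1)={0}
  fail(8) 'bdd': from fail(7)=2 chase 'd': 2 ⇒ 21;  out=∅∪out(21)=∅
  fail(12) 'aad': from fail(11)=10 chase 'd': 10→0 ⇒ 2;  out=∅∪out(2)=∅
  fail(17) 'bcd': from fail(16)=1 chase 'd': 1→0 ⇒ 2;  out=∅∪out(2)=∅
  fail(22) 'dda': from fail(21)=2 chase 'a': 2→0 ⇒ 10;  out=∅∪out(10)=∅
  fail(25) 'abd': from fail(24)=6 chase 'd': 6 ⇒ 7;  out=∅∪out(7)=∅
  fail(28) 'ddb': from fail(21)=2 chase 'b': 2→0 ⇒ 6;  out=∅∪out(6)=∅
  fail(5) 'dccb': from fail(4)=1 chase 'b': 1→0 ⇒ 6;  out={1}∪out(6)={1}
  fail(9) 'bddd': from fail(8)=21 chase 'd': 21→2 ⇒ 21;  out={2}∪out(21)={2}
  fail(13) 'aadd': from fail(12)=2 chase 'd': 2 ⇒ 21;  out=∅∪out(21)=∅
  fail(18) 'bcdd': from fail(17)=2 chase 'd': 2 ⇒ 21;  out=∅∪out(21)=∅
  fail(23) 'ddab': from fail(22)=10 chase 'b': 10 ⇒ 24;  out={5}∪out(24)={5}
  fail(26) 'abda': from fail(25)=7 chase 'a': 7→2→0 ⇒ 10;  out=∅∪out(10)=∅
  fail(29) 'ddba': from fail(28)=6 chase 'a': 6→0 ⇒ 10;  out={7}∪out(10)={7}
  fail(14) 'aaddc': from fail(13)=21 chase 'c': 21→2 ⇒ 3;  out=∅∪out(3)={0}
  fail(19) 'bcddb': from fail(18)=21 chase 'b': 21 ⇒ 28;  out=∅∪out(28)=∅
  fail(27) 'abdad': from fail(26)=10 chase 'd': 10→0 ⇒ 2;  out={6}∪out(2)={6}
  fail(15) 'aaddca': from fail(14)=3 chase 'a': 3→1→0 ⇒ 10;  out={3}∪out(10)={3}
  fail(20) 'bcddba': from fail(19)=28 chase 'a': 28 ⇒ 29;  out={4}∪out(29)={4,7}

Run:
i=0 'c': node 0→1  emit P0@[0:0]
i=1 'c': node 1→1 ·f  emit P0@[1:1]
i=2 'b': node 1→6 ·f
i=3 'd': node 6→7
i=4 'b': node 7→6 ·f
i=5 'b': node 6→6 ·f
i=6 'b': node 6→6 ·f
i=7 'd': node 6→7
i=8 'd': node 7→8
i=9 'd': node 8→9  emit P2@[6:9]
i=10 'c': node 9→3 ·f  emit P0@[10:10]
i=11 'a': node 3→10 ·f
i=12 'c': node 10→1 ·f  emit P0@[12:12]
i=13 'd': node 1→2 ·f
i=14 'd': node 2→21
i=15 'b': node 21→28
i=16 'a': node 28→29  emit P7@[13:16]
i=17 'c': node 29→1 ·f  emit P0@[17:17]
i=18 'd': node 1→2 ·f
i=19 'd': node 2→21
i=20 'a': node 21→22
i=21 'b': node 22→23  emit P5@[18:21]
i=22 'a': node 23→10 ·f
i=23 'b': node 10→24
i=24 'd': node 24→25
i=25 'a': node 25→26
i=26 'd': node 26→27  emit P6@[22:26]
i=27 'd': node 27→21 ·f
i=28 'd': node 21→21 ·f
i=29 'a': node 21→22
i=30 'b': node 22→23  emit P5@[27:30]
i=31 'a': node 23→10 ·f
i=32 'b': node 10→24
i=33 'd': node 24→25
i=34 'a': node 25→26
i=35 'd': node 26→27  emit P6@[31:35]
i=36 'd': node 27→21 ·f
i=37 'd': node 21→21 ·f
i=38 'b': node 21→28
i=39 'a': node 28→29  emit P7@[36:39]
i=40 'a': node 29→11 ·f
i=41 'b': node 11→24 ·f
i=42 'd': node 24→25
i=43 'a': node 25→26
i=44 'd': node 26→27  emit P6@[40:44]
i=45 'a': node 27→10 ·f
i=46 'd': node 10→2 ·f
i=47 'a': node 2→10 ·f
i=48 'b': node 10→24

Matches: [[0,0],[1,0],[9,2],[10,0],[12,0],[16,7],[17,0],[21,5],[26,6],[30,5],[35,6],[39,7],[44,6]]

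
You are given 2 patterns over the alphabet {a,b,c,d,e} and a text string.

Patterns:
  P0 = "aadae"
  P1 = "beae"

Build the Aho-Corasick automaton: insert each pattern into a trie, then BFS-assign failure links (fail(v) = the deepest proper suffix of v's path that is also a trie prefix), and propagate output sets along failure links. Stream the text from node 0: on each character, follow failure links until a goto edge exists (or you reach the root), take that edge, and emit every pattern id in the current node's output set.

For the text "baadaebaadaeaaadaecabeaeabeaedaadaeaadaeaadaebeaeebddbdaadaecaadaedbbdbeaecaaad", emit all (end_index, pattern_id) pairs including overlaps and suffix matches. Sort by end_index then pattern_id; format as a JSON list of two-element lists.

Build automaton:
Trie nodes:
  0='ε' goto a→1 b→6
  1='a' goto a→2
  2='aa' goto d→3
  3='aad' goto a→4
  4='aada' goto e→5
  5='aadae' goto ·  [P0 ends]
  6='b' goto e→7
  7='be' goto a→8
  8='bea' goto e→9
  9='beae' goto ·  [P1 ends]

BFS fail/out derivation:
  n1('a'): parent n0 fail=0; on 'a' 0 → fail=0;  out ∅∪∅=∅
  n6('b'): parent n0 fail=0; on 'b' 0 → fail=0;  out ∅∪∅=∅
  n2('aa'): parent n1 fail=0; on 'a' 0 → fail=1;  out ∅∪∅=∅
  n7('be'): parent n6 fail=0; on 'e' 0 → fail=0;  out ∅∪∅=∅
  n3('aad'): parent n2 fail=1; on 'd' 1→0 → fail=0;  out ∅∪∅=∅
  n8('bea'): parent n7 fail=0; on 'a' 0 → fail=1;  out ∅∪∅=∅
  n4('aada'): parent n3 fail=0; on 'a' 0 → fail=1;  out ∅∪∅=∅
  n9('beae'): parent n8 fail=1; on 'e' 1→0 → fail=0;  out {1}∪∅={1}
  n5('aadae'): parent n4 fail=1; on 'e' 1→0 → fail=0;  out {0}∪∅={0}

Run:
i=0 'b': node 0→6
i=1 'a': node 6→1 ·f
i=2 'a': node 1→2
i=3 'd': node 2→3
i=4 'a': node 3→4
i=5 'e': node 4→5  → match P0@[1:5]
i=6 'b': node 5→6 ·f
i=7 'a': node 6→1 ·f
i=8 'a': node 1→2
i=9 'd': node 2→3
i=10 'a': node 3→4
i=11 'e': node 4→5  → match P0@[7:11]
i=12 'a': node 5→1 ·f
i=13 'a': node 1→2
i=14 'a': node 2→2 ·f
i=15 'd': node 2→3
i=16 'a': node 3→4
i=17 'e': node 4→5  → match P0@[13:17]
i=18 'c': node 5→0 ·f
i=19 'a': node 0→1
i=20 'b': node 1→6 ·f
i=21 'e': node 6→7
i=22 'a': node 7→8
i=23 'e': node 8→9  → match P1@[20:23]
i=24 'a': node 9→1 ·f
i=25 'b': node 1→6 ·f
i=26 'e': node 6→7
i=27 'a': node 7→8
i=28 'e': node 8→9  → match P1@[25:28]
i=29 'd': node 9→0 ·f
i=30 'a': node 0→1
i=31 'a': node 1→2
i=32 'd': node 2→3
i=33 'a': node 3→4
i=34 'e': node 4→5  → match P0@[30:34]
i=35 'a': node 5→1 ·f
i=36 'a': node 1→2
i=37 'd': node 2→3
i=38 'a': node 3→4
i=39 'e': node 4→5  → match P0@[35:39]
i=40 'a': node 5→1 ·f
i=41 'a': node 1→2
i=42 'd': node 2→3
i=43 'a': node 3→4
i=44 'e': node 4→5  → match P0@[40:44]
i=45 'b': node 5→6 ·f
i=46 'e': node 6→7
i=47 'a': node 7→8
i=48 'e': node 8→9  → match P1@[45:48]
i=49 'e': node 9→0 ·f
i=50 'b': node 0→6
i=51 'd': node 6→0 ·f
i=52 'd': node 0→0
i=53 'b': node 0→6
i=54 'd': node 6→0 ·f
i=55 'a': node 0→1
i=56 'a': node 1→2
i=57 'd': node 2→3
i=58 'a': node 3→4
i=59 'e': node 4→5  → match P0@[55:59]
i=60 'c': node 5→0 ·f
i=61 'a': node 0→1
i=62 'a': node 1→2
i=63 'd': node 2→3
i=64 'a': node 3→4
i=65 'e': node 4→5  → match P0@[61:65]
i=66 'd': node 5→0 ·f
i=67 'b': node 0→6
i=68 'b': node 6→6 ·f
i=69 'd': node 6→0 ·f
i=70 'b': node 0→6
i=71 'e': node 6→7
i=72 'a': node 7→8
i=73 'e': node 8→9  → match P1@[70:73]
i=74 'c': node 9→0 ·f
i=75 'a': node 0→1
i=76 'a': node 1→2
i=77 'a': node 2→2 ·f
i=78 'd': node 2→3

Result: [[5,0],[11,0],[17,0],[23,1],[28,1],[34,0],[39,0],[44,0],[48,1],[59,0],[65,0],[73,1]]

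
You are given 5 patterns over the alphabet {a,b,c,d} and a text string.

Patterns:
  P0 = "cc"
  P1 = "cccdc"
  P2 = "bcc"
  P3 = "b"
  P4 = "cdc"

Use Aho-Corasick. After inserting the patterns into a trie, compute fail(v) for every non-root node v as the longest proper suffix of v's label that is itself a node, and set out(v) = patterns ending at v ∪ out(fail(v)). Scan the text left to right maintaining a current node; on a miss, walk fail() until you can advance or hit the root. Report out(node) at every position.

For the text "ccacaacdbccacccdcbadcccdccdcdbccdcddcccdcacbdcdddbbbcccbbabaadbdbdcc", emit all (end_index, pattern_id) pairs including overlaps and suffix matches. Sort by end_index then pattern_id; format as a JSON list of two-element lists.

Build automaton:
Trie (insert patterns):
  n0 'ε': b→6 c→1
  n1 'c': c→2 d→9
  n2 'cc': c→3  ←P0
  n3 'ccc': d→4
  n4 'cccd': c→5
  n5 'cccdc': ·  ←P1
  n6 'b': c→7  ←P3
  n7 'bc': c→8
  n8 'bcc': ·  ←P2
  n9 'cd': c→10
  n10 'cdc': ·  ←P4

Failure links (BFS by depth):
  fail(1) 'c': from fail(0)=0 chase 'c': 0 ⇒ 0;  out=∅∪out(0)=∅
  fail(6) 'b': from fail(0)=0 chase 'b': 0 ⇒ 0;  out={3}∪out(0)={3}
  fail(2) 'cc': from fail(1)=0 chase 'c': 0 ⇒ 1;  out={0}∪out(1)={0}
  fail(7) 'bc': from fail(6)=0 chase 'c': 0 ⇒ 1;  out=∅∪out(1)=∅
  fail(9) 'cd': from fail(1)=0 chase 'd': 0 ⇒ 0;  out=∅∪out(0)=∅
  fail(3) 'ccc': from fail(2)=1 chase 'c': 1 ⇒ 2;  out=∅∪out(2)={0}
  fail(8) 'bcc': from fail(7)=1 chase 'c': 1 ⇒ 2;  out={2}∪out(2)={0,2}
  fail(10) 'cdc': from fail(9)=0 chase 'c': 0 ⇒ 1;  out={4}∪out(1)={4}
  fail(4) 'cccd': from fail(3)=2 chase 'd': 2→1 ⇒ 9;  out=∅∪out(9)=∅
  fail(5) 'cccdc': from fail(4)=9 chase 'c': 9 ⇒ 10;  out={1}∪out(10)={1,4}

Text stream:
[0] read 'c'  n0⇒n1
[1] read 'c'  n1⇒n2  ** P0@[0:1]
[2] read 'a'  n2⇒n0 (via fail)
[3] read 'c'  n0⇒n1
[4] read 'a'  n1⇒n0 (via fail)
[5] read 'a'  n0⇒n0
[6] read 'c'  n0⇒n1
[7] read 'd'  n1⇒n9
[8] read 'b'  n9⇒n6 (via fail)  ** P3@[8:8]
[9] read 'c'  n6⇒n7
[10] read 'c'  n7⇒n8  ** P0@[9:10],P2@[8:10]
[11] read 'a'  n8⇒n0 (via fail)
[12] read 'c'  n0⇒n1
[13] read 'c'  n1⇒n2  ** P0@[12:13]
[14] read 'c'  n2⇒n3  ** P0@[13:14]
[15] read 'd'  n3⇒n4
[16] read 'c'  n4⇒n5  ** P1@[12:16],P4@[14:16]
[17] read 'b'  n5⇒n6 (via fail)  ** P3@[17:17]
[18] read 'a'  n6⇒n0 (via fail)
[19] read 'd'  n0⇒n0
[20] read 'c'  n0⇒n1
[21] read 'c'  n1⇒n2  ** P0@[20:21]
[22] read 'c'  n2⇒n3  ** P0@[21:22]
[23] read 'd'  n3⇒n4
[24] read 'c'  n4⇒n5  ** P1@[20:24],P4@[22:24]
[25] read 'c'  n5⇒n2 (via fail)  ** P0@[24:25]
[26] read 'd'  n2⇒n9 (via fail)
[27] read 'c'  n9⇒n10  ** P4@[25:27]
[28] read 'd'  n10⇒n9 (via fail)
[29] read 'b'  n9⇒n6 (via fail)  ** P3@[29:29]
[30] read 'c'  n6⇒n7
[31] read 'c'  n7⇒n8  ** P0@[30:31],P2@[29:31]
[32] read 'd'  n8⇒n9 (via fail)
[33] read 'c'  n9⇒n10  ** P4@[31:33]
[34] read 'd'  n10⇒n9 (via fail)
[35] read 'd'  n9⇒n0 (via fail)
[36] read 'c'  n0⇒n1
[37] read 'c'  n1⇒n2  ** P0@[36:37]
[38] read 'c'  n2⇒n3  ** P0@[37:38]
[39] read 'd'  n3⇒n4
[40] read 'c'  n4⇒n5  ** P1@[36:40],P4@[38:40]
[41] read 'a'  n5⇒n0 (via fail)
[42] read 'c'  n0⇒n1
[43] read 'b'  n1⇒n6 (via fail)  ** P3@[43:43]
[44] read 'd'  n6⇒n0 (via fail)
[45] read 'c'  n0⇒n1
[46] read 'd'  n1⇒n9
[47] read 'd'  n9⇒n0 (via fail)
[48] read 'd'  n0⇒n0
[49] read 'b'  n0⇒n6  ** P3@[49:49]
[50] read 'b'  n6⇒n6 (via fail)  ** P3@[50:50]
[51] read 'b'  n6⇒n6 (via fail)  ** P3@[51:51]
[52] read 'c'  n6⇒n7
[53] read 'c'  n7⇒n8  ** P0@[52:53],P2@[51:53]
[54] read 'c'  n8⇒n3 (via fail)  ** P0@[53:54]
[55] read 'b'  n3⇒n6 (via fail)  ** P3@[55:55]
[56] read 'b'  n6⇒n6 (via fail)  ** P3@[56:56]
[57] read 'a'  n6⇒n0 (via fail)
[58] read 'b'  n0⇒n6  ** P3@[58:58]
[59] read 'a'  n6⇒n0 (via fail)
[60] read 'a'  n0⇒n0
[61] read 'd'  n0⇒n0
[62] read 'b'  n0⇒n6  ** P3@[62:62]
[63] read 'd'  n6⇒n0 (via fail)
[64] read 'b'  n0⇒n6  ** P3@[64:64]
[65] read 'd'  n6⇒n0 (via fail)
[66] read 'c'  n0⇒n1
[67] read 'c'  n1⇒n2  ** P0@[66:67]

All matches (sorted): [[1,0],[8,3],[10,0],[10,2],[13,0],[14,0],[16,1],[16,4],[17,3],[21,0],[22,0],[24,1],[24,4],[25,0],[27,4],[29,3],[31,0],[31,2],[33,4],[37,0],[38,0],[40,1],[40,4],[43,3],[49,3],[50,3],[51,3],[53,0],[53,2],[54,0],[55,3],[56,3],[58,3],[62,3],[64,3],[67,0]]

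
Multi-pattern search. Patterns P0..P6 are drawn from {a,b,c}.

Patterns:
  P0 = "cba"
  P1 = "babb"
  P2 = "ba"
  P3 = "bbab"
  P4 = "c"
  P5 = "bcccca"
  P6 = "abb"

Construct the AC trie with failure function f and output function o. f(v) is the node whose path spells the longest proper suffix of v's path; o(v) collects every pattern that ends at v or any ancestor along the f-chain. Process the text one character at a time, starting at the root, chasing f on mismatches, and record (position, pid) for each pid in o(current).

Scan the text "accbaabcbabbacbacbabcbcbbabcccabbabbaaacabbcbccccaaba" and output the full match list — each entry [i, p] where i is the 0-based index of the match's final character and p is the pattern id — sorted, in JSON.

Build:
Trie (insert patterns):
  n0 'ε': a→16 b→4 c→1
  n1 'c': b→2  ←P4
  n2 'cb': a→3
  n3 'cba': ·  ←P0
  n4 'b': a→5 b→8 c→11
  n5 'ba': b→6  ←P2
  n6 'bab': b→7
  n7 'babb': ·  ←P1
  n8 'bb': a→9
  n9 'bba': b→10
  n10 'bbab': ·  ←P3
  n11 'bc': c→12
  n12 'bcc': c→13
  n13 'bccc': c→14
  n14 'bcccc': a→15
  n15 'bcccca': ·  ←P5
  n16 'a': b→17
  n17 'ab': b→18
  n18 'abb': ·  ←P6

Failure links (BFS by depth):
  n1('c'): parent n0 fail=0; on 'c' 0 → fail=0;  out {4}∪∅={4}
  n4('b'): parent n0 fail=0; on 'b' 0 → fail=0;  out ∅∪∅=∅
  n16('a'): parent n0 fail=0; on 'a' 0 → fail=0;  out ∅∪∅=∅
  n2('cb'): parent n1 fail=0; on 'b' 0 → fail=4;  out ∅∪∅=∅
  n5('ba'): parent n4 fail=0; on 'a' 0 → fail=16;  out {2}∪∅={2}
  n8('bb'): parent n4 fail=0; on 'b' 0 → fail=4;  out ∅∪∅=∅
  n11('bc'): parent n4 fail=0; on 'c' 0 → fail=1;  out ∅∪{4}={4}
  n17('ab'): parent n16 fail=0; on 'b' 0 → fail=4;  out ∅∪∅=∅
  n3('cba'): parent n2 fail=4; on 'a' 4 → fail=5;  out {0}∪{2}={0,2}
  n6('bab'): parent n5 fail=16; on 'b' 16 → fail=17;  out ∅∪∅=∅
  n9('bba'): parent n8 fail=4; on 'a' 4 → fail=5;  out ∅∪{2}={2}
  n12('bcc'): parent n11 fail=1; on 'c' 1→0 → fail=1;  out ∅∪{4}={4}
  n18('abb'): parent n17 fail=4; on 'b' 4 → fail=8;  out {6}∪∅={6}
  n7('babb'): parent n6 fail=17; on 'b' 17 → fail=18;  out {1}∪{6}={1,6}
  n10('bbab'): parent n9 fail=5; on 'b' 5 → fail=6;  out {3}∪∅={3}
  n13('bccc'): parent n12 fail=1; on 'c' 1→0 → fail=1;  out ∅∪{4}={4}
  n14('bcccc'): parent n13 fail=1; on 'c' 1→0 → fail=1;  out ∅∪{4}={4}
  n15('bcccca'): parent n14 fail=1; on 'a' 1→0 → fail=16;  out {5}∪∅={5}

Scan:
i=0 'a': node 0→16
i=1 'c': node 16→1 (via fail)  emit P4@[1:1]
i=2 'c': node 1→1 (via fail)  emit P4@[2:2]
i=3 'b': node 1→2
i=4 'a': node 2→3  emit P0@[2:4],P2@[3:4]
i=5 'a': node 3→16 (via fail)
i=6 'b': node 16→17
i=7 'c': node 17→11 (via fail)  emit P4@[7:7]
i=8 'b': node 11→2 (via fail)
i=9 'a': node 2→3  emit P0@[7:9],P2@[8:9]
i=10 'b': node 3→6 (via fail)
i=11 'b': node 6→7  emit P1@[8:11],P6@[9:11]
i=12 'a': node 7→9 (via fail)  emit P2@[11:12]
i=13 'c': node 9→1 (via fail)  emit P4@[13:13]
i=14 'b': node 1→2
i=15 'a': node 2→3  emit P0@[13:15],P2@[14:15]
i=16 'c': node 3→1 (via fail)  emit P4@[16:16]
i=17 'b': node 1→2
i=18 'a': node 2→3  emit P0@[16:18],P2@[17:18]
i=19 'b': node 3→6 (via fail)
i=20 'c': node 6→11 (via fail)  emit P4@[20:20]
i=21 'b': node 11→2 (via fail)
i=22 'c': node 2→11 (via fail)  emit P4@[22:22]
i=23 'b': node 11→2 (via fail)
i=24 'b': node 2→8 (via fail)
i=25 'a': node 8→9  emit P2@[24:25]
i=26 'b': node 9→10  emit P3@[23:26]
i=27 'c': node 10→11 (via fail)  emit P4@[27:27]
i=28 'c': node 11→12  emit P4@[28:28]
i=29 'c': node 12→13  emit P4@[29:29]
i=30 'a': node 13→16 (via fail)
i=31 'b': node 16→17
i=32 'b': node 17→18  emit P6@[30:32]
i=33 'a': node 18→9 (via fail)  emit P2@[32:33]
i=34 'b': node 9→10  emit P3@[31:34]
i=35 'b': node 10→7 (via fail)  emit P1@[32:35],P6@[33:35]
i=36 'a': node 7→9 (via fail)  emit P2@[35:36]
i=37 'a': node 9→16 (via fail)
i=38 'a': node 16→16 (via fail)
i=39 'c': node 16→1 (via fail)  emit P4@[39:39]
i=40 'a': node 1→16 (via fail)
i=41 'b': node 16→17
i=42 'b': node 17→18  emit P6@[40:42]
i=43 'c': node 18→11 (via fail)  emit P4@[43:43]
i=44 'b': node 11→2 (via fail)
i=45 'c': node 2→11 (via fail)  emit P4@[45:45]
i=46 'c': node 11→12  emit P4@[46:46]
i=47 'c': node 12→13  emit P4@[47:47]
i=48 'c': node 13→14  emit P4@[48:48]
i=49 'a': node 14→15  emit P5@[44:49]
i=50 'a': node 15→16 (via fail)
i=51 'b': node 16→17
i=52 'a': node 17→5 (via fail)  emit P2@[51:52]

Result: [[1,4],[2,4],[4,0],[4,2],[7,4],[9,0],[9,2],[11,1],[11,6],[12,2],[13,4],[15,0],[15,2],[16,4],[18,0],[18,2],[20,4],[22,4],[25,2],[26,3],[27,4],[28,4],[29,4],[32,6],[33,2],[34,3],[35,1],[35,6],[36,2],[39,4],[42,6],[43,4],[45,4],[46,4],[47,4],[48,4],[49,5],[52,2]]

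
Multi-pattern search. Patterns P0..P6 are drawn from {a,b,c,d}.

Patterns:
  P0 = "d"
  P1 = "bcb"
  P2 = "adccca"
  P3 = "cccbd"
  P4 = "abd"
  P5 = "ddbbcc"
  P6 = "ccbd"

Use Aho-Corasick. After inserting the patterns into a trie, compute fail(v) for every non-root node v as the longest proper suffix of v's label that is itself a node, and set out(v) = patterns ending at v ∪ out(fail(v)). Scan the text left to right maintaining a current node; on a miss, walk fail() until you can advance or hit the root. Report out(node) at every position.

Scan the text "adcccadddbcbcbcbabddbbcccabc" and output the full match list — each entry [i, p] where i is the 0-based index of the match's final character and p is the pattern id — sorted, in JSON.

Build:
Trie (insert patterns):
  n0 'ε': a→5 b→2 c→11 d→1
  n1 'd': d→18  ←P0
  n2 'b': c→3
  n3 'bc': b→4
  n4 'bcb': ·  ←P1
  n5 'a': b→16 d→6
  n6 'ad': c→7
  n7 'adc': c→8
  n8 'adcc': c→9
  n9 'adccc': a→10
  n10 'adccca': ·  ←P2
  n11 'c': c→12
  n12 'cc': b→23 c→13
  n13 'ccc': b→14
  n14 'cccb': d→15
  n15 'cccbd': ·  ←P3
  n16 'ab': d→17
  n17 'abd': ·  ←P4
  n18 'dd': b→19
  n19 'ddb': b→20
  n20 'ddbb': c→21
  n21 'ddbbc': c→22
  n22 'ddbbcc': ·  ←P5
  n23 'ccb': d→24
  n24 'ccbd': ·  ←P6

Failure links (BFS by depth):
  fail(1) 'd': from fail(0)=0 chase 'd': 0 ⇒ 0;  out={0}∪out(0)={0}
  fail(2) 'b': from fail(0)=0 chase 'b': 0 ⇒ 0;  out=∅∪out(0)=∅
  fail(5) 'a': from fail(0)=0 chase 'a': 0 ⇒ 0;  out=∅∪out(0)=∅
  fail(11) 'c': from fail(0)=0 chase 'c': 0 ⇒ 0;  out=∅∪out(0)=∅
  fail(3) 'bc': from fail(2)=0 chase 'c': 0 ⇒ 11;  out=∅∪out(11)=∅
  fail(6) 'ad': from fail(5)=0 chase 'd': 0 ⇒ 1;  out=∅∪out(1)={0}
  fail(12) 'cc': from fail(11)=0 chase 'c': 0 ⇒ 11;  out=∅∪out(11)=∅
  fail(16) 'ab': from fail(5)=0 chase 'b': 0 ⇒ 2;  out=∅∪out(2)=∅
  fail(18) 'dd': from fail(1)=0 chase 'd': 0 ⇒ 1;  out=∅∪out(1)={0}
  fail(4) 'bcb': from fail(3)=11 chase 'b': 11→0 ⇒ 2;  out={1}∪out(2)={1}
  fail(7) 'adc': from fail(6)=1 chase 'c': 1→0 ⇒ 11;  out=∅∪out(11)=∅
  fail(13) 'ccc': from fail(12)=11 chase 'c': 11 ⇒ 12;  out=∅∪out(12)=∅
  fail(17) 'abd': from fail(16)=2 chase 'd': 2→0 ⇒ 1;  out={4}∪out(1)={0,4}
  fail(19) 'ddb': from fail(18)=1 chase 'b': 1→0 ⇒ 2;  out=∅∪out(2)=∅
  fail(23) 'ccb': from fail(12)=11 chase 'b': 11→0 ⇒ 2;  out=∅∪out(2)=∅
  fail(8) 'adcc': from fail(7)=11 chase 'c': 11 ⇒ 12;  out=∅∪out(12)=∅
  fail(14) 'cccb': from fail(13)=12 chase 'b': 12 ⇒ 23;  out=∅∪out(23)=∅
  fail(20) 'ddbb': from fail(19)=2 chase 'b': 2→0 ⇒ 2;  out=∅∪out(2)=∅
  fail(24) 'ccbd': from fail(23)=2 chase 'd': 2→0 ⇒ 1;  out={6}∪out(1)={0,6}
  fail(9) 'adccc': from fail(8)=12 chase 'c': 12 ⇒ 13;  out=∅∪out(13)=∅
  fail(15) 'cccbd': from fail(14)=23 chase 'd': 23 ⇒ 24;  out={3}∪out(24)={0,3,6}
  fail(21) 'ddbbc': from fail(20)=2 chase 'c': 2 ⇒ 3;  out=∅∪out(3)=∅
  fail(10) 'adccca': from fail(9)=13 chase 'a': 13→12→11→0 ⇒ 5;  out={2}∪out(5)={2}
  fail(22) 'ddbbcc': from fail(21)=3 chase 'c': 3→11 ⇒ 12;  out={5}∪out(12)={5}

Text stream:
i=0 'a': node 0→5
i=1 'd': node 5→6  emit P0@[1:1]
i=2 'c': node 6→7
i=3 'c': node 7→8
i=4 'c': node 8→9
i=5 'a': node 9→10  emit P2@[0:5]
i=6 'd': node 10→6 ·f  emit P0@[6:6]
i=7 'd': node 6→18 ·f  emit P0@[7:7]
i=8 'd': node 18→18 ·f  emit P0@[8:8]
i=9 'b': node 18→19
i=10 'c': node 19→3 ·f
i=11 'b': node 3→4  emit P1@[9:11]
i=12 'c': node 4→3 ·f
i=13 'b': node 3→4  emit P1@[11:13]
i=14 'c': node 4→3 ·f
i=15 'b': node 3→4  emit P1@[13:15]
i=16 'a': node 4→5 ·f
i=17 'b': node 5→16
i=18 'd': node 16→17  emit P0@[18:18],P4@[16:18]
i=19 'd': node 17→18 ·f  emit P0@[19:19]
i=20 'b': node 18→19
i=21 'b': node 19→20
i=22 'c': node 20→21
i=23 'c': node 21→22  emit P5@[18:23]
i=24 'c': node 22→13 ·f
i=25 'a': node 13→5 ·f
i=26 'b': node 5→16
i=27 'c': node 16→3 ·f

Result: [[1,0],[5,2],[6,0],[7,0],[8,0],[11,1],[13,1],[15,1],[18,0],[18,4],[19,0],[23,5]]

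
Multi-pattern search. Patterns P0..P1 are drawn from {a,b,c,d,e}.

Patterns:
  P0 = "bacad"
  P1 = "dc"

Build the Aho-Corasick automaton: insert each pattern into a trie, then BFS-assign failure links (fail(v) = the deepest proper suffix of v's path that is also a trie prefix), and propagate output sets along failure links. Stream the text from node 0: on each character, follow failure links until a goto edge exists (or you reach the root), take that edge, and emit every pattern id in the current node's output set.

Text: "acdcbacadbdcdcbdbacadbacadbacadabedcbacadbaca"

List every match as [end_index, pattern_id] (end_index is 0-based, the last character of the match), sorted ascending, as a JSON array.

Build automaton:
Trie (insert patterns):
  0='ε' goto b→1 d→6
  1='b' goto a→2
  2='ba' goto c→3
  3='bac' goto a→4
  4='baca' goto d→5
  5='bacad' goto ·  [P0 ends]
  6='d' goto c→7
  7='dc' goto ·  [P1 ends]

Failure links (BFS by depth):
  fail(1) 'b': from fail(0)=0 chase 'b': 0 ⇒ 0;  out=∅∪out(0)=∅
  fail(6) 'd': from fail(0)=0 chase 'd': 0 ⇒ 0;  out=∅∪out(0)=∅
  fail(2) 'ba': from fail(1)=0 chase 'a': 0 ⇒ 0;  out=∅∪out(0)=∅
  fail(7) 'dc': from fail(6)=0 chase 'c': 0 ⇒ 0;  out={1}∪out(0)={1}
  fail(3) 'bac': from fail(2)=0 chase 'c': 0 ⇒ 0;  out=∅∪out(0)=∅
  fail(4) 'baca': from fail(3)=0 chase 'a': 0 ⇒ 0;  out=∅∪out(0)=∅
  fail(5) 'bacad': from fail(4)=0 chase 'd': 0 ⇒ 6;  out={0}∪out(6)={0}

Run:
i=0 'a': node 0→0
i=1 'c': node 0→0
i=2 'd': node 0→6
i=3 'c': node 6→7  → match P1@[2:3]
i=4 'b': node 7→1 ·f
i=5 'a': node 1→2
i=6 'c': node 2→3
i=7 'a': node 3→4
i=8 'd': node 4→5  → match P0@[4:8]
i=9 'b': node 5→1 ·f
i=10 'd': node 1→6 ·f
i=11 'c': node 6→7  → match P1@[10:11]
i=12 'd': node 7→6 ·f
i=13 'c': node 6→7  → match P1@[12:13]
i=14 'b': node 7→1 ·f
i=15 'd': node 1→6 ·f
i=16 'b': node 6→1 ·f
i=17 'a': node 1→2
i=18 'c': node 2→3
i=19 'a': node 3→4
i=20 'd': node 4→5  → match P0@[16:20]
i=21 'b': node 5→1 ·f
i=22 'a': node 1→2
i=23 'c': node 2→3
i=24 'a': node 3→4
i=25 'd': node 4→5  → match P0@[21:25]
i=26 'b': node 5→1 ·f
i=27 'a': node 1→2
i=28 'c': node 2→3
i=29 'a': node 3→4
i=30 'd': node 4→5  → match P0@[26:30]
i=31 'a': node 5→0 ·f
i=32 'b': node 0→1
i=33 'e': node 1→0 ·f
i=34 'd': node 0→6
i=35 'c': node 6→7  → match P1@[34:35]
i=36 'b': node 7→1 ·f
i=37 'a': node 1→2
i=38 'c': node 2→3
i=39 'a': node 3→4
i=40 'd': node 4→5  → match P0@[36:40]
i=41 'b': node 5→1 ·f
i=42 'a': node 1→2
i=43 'c': node 2→3
i=44 'a': node 3→4

Result: [[3,1],[8,0],[11,1],[13,1],[20,0],[25,0],[30,0],[35,1],[40,0]]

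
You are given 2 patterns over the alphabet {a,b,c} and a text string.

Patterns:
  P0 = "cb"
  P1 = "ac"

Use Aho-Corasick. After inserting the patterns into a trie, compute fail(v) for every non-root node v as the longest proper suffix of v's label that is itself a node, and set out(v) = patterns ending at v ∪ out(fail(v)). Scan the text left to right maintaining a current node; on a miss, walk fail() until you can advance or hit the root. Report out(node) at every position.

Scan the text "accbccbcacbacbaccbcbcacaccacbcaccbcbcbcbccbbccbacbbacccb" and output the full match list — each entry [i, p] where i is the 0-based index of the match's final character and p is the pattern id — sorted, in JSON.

Build automaton:
Trie (insert patterns):
  0='ε' goto a→3 c→1
  1='c' goto b→2
  2='cb' goto ·  [P0 ends]
  3='a' goto c→4
  4='ac' goto ·  [P1 ends]

Failure links (BFS by depth):
  n1('c'): parent n0 fail=0; on 'c' 0 → fail=0;  out ∅∪∅=∅
  n3('a'): parent n0 fail=0; on 'a' 0 → fail=0;  out ∅∪∅=∅
  n2('cb'): parent n1 fail=0; on 'b' 0 → fail=0;  out {0}∪∅={0}
  n4('ac'): parent n3 fail=0; on 'c' 0 → fail=1;  out {1}∪∅={1}

Scan:
i=0 'a': node 0→3
i=1 'c': node 3→4  emit P1@[0:1]
i=2 'c': node 4→1 ·f
i=3 'b': node 1→2  emit P0@[2:3]
i=4 'c': node 2→1 ·f
i=5 'c': node 1→1 ·f
i=6 'b': node 1→2  emit P0@[5:6]
i=7 'c': node 2→1 ·f
i=8 'a': node 1→3 ·f
i=9 'c': node 3→4  emit P1@[8:9]
i=10 'b': node 4→2 ·f  emit P0@[9:10]
i=11 'a': node 2→3 ·f
i=12 'c': node 3→4  emit P1@[11:12]
i=13 'b': node 4→2 ·f  emit P0@[12:13]
i=14 'a': node 2→3 ·f
i=15 'c': node 3→4  emit P1@[14:15]
i=16 'c': node 4→1 ·f
i=17 'b': node 1→2  emit P0@[16:17]
i=18 'c': node 2→1 ·f
i=19 'b': node 1→2  emit P0@[18:19]
i=20 'c': node 2→1 ·f
i=21 'a': node 1→3 ·f
i=22 'c': node 3→4  emit P1@[21:22]
i=23 'a': node 4→3 ·f
i=24 'c': node 3→4  emit P1@[23:24]
i=25 'c': node 4→1 ·f
i=26 'a': node 1→3 ·f
i=27 'c': node 3→4  emit P1@[26:27]
i=28 'b': node 4→2 ·f  emit P0@[27:28]
i=29 'c': node 2→1 ·f
i=30 'a': node 1→3 ·f
i=31 'c': node 3→4  emit P1@[30:31]
i=32 'c': node 4→1 ·f
i=33 'b': node 1→2  emit P0@[32:33]
i=34 'c': node 2→1 ·f
i=35 'b': node 1→2  emit P0@[34:35]
i=36 'c': node 2→1 ·f
i=37 'b': node 1→2  emit P0@[36:37]
i=38 'c': node 2→1 ·f
i=39 'b': node 1→2  emit P0@[38:39]
i=40 'c': node 2→1 ·f
i=41 'c': node 1→1 ·f
i=42 'b': node 1→2  emit P0@[41:42]
i=43 'b': node 2→0 ·f
i=44 'c': node 0→1
i=45 'c': node 1→1 ·f
i=46 'b': node 1→2  emit P0@[45:46]
i=47 'a': node 2→3 ·f
i=48 'c': node 3→4  emit P1@[47:48]
i=49 'b': node 4→2 ·f  emit P0@[48:49]
i=50 'b': node 2→0 ·f
i=51 'a': node 0→3
i=52 'c': node 3→4  emit P1@[51:52]
i=53 'c': node 4→1 ·f
i=54 'c': node 1→1 ·f
i=55 'b': node 1→2  emit P0@[54:55]

Result: [[1,1],[3,0],[6,0],[9,1],[10,0],[12,1],[13,0],[15,1],[17,0],[19,0],[22,1],[24,1],[27,1],[28,0],[31,1],[33,0],[35,0],[37,0],[39,0],[42,0],[46,0],[48,1],[49,0],[52,1],[55,0]]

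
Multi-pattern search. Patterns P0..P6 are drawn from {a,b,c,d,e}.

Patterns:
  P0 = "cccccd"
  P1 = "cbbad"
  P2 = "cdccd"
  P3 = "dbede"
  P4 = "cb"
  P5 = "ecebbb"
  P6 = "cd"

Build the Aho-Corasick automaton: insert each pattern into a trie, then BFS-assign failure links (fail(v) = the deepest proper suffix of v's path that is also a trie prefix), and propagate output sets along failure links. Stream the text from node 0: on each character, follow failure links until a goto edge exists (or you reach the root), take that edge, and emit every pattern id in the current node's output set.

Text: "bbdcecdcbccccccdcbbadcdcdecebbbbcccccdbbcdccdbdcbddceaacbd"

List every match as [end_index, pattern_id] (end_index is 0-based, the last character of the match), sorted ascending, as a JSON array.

Build:
Trie nodes:
  0='ε' goto c→1 d→15 e→20
  1='c' goto b→7 c→2 d→11
  2='cc' goto c→3
  3='ccc' goto c→4
  4='cccc' goto c→5
  5='ccccc' goto d→6
  6='cccccd' goto ·  [P0 ends]
  7='cb' goto b→8  [P4 ends]
  8='cbb' goto a→9
  9='cbba' goto d→10
  10='cbbad' goto ·  [P1 ends]
  11='cd' goto c→12  [P6 ends]
  12='cdc' goto c→13
  13='cdcc' goto d→14
  14='cdccd' goto ·  [P2 ends]
  15='d' goto b→16
  16='db' goto e→17
  17='dbe' goto d→18
  18='dbed' goto e→19
  19='dbede' goto ·  [P3 ends]
  20='e' goto c→21
  21='ec' goto e→22
  22='ece' goto b→23
  23='eceb' goto b→24
  24='ecebb' goto b→25
  25='ecebbb' goto ·  [P5 ends]

Failure links (BFS by depth):
  fail(1) 'c': from fail(0)=0 chase 'c': 0 ⇒ 0;  out=∅∪out(0)=∅
  fail(15) 'd': from fail(0)=0 chase 'd': 0 ⇒ 0;  out=∅∪out(0)=∅
  fail(20) 'e': from fail(0)=0 chase 'e': 0 ⇒ 0;  out=∅∪out(0)=∅
  fail(2) 'cc': from fail(1)=0 chase 'c': 0 ⇒ 1;  out=∅∪out(1)=∅
  fail(7) 'cb': from fail(1)=0 chase 'b': 0 ⇒ 0;  out={4}∪out(0)={4}
  fail(11) 'cd': from fail(1)=0 chase 'd': 0 ⇒ 15;  out={6}∪out(15)={6}
  fail(16) 'db': from fail(15)=0 chase 'b': 0 ⇒ 0;  out=∅∪out(0)=∅
  fail(21) 'ec': from fail(20)=0 chase 'c': 0 ⇒ 1;  out=∅∪out(1)=∅
  fail(3) 'ccc': from fail(2)=1 chase 'c': 1 ⇒ 2;  out=∅∪out(2)=∅
  fail(8) 'cbb': from fail(7)=0 chase 'b': 0 ⇒ 0;  out=∅∪out(0)=∅
  fail(12) 'cdc': from fail(11)=15 chase 'c': 15→0 ⇒ 1;  out=∅∪out(1)=∅
  fail(17) 'dbe': from fail(16)=0 chase 'e': 0 ⇒ 20;  out=∅∪out(20)=∅
  fail(22) 'ece': from fail(21)=1 chase 'e': 1→0 ⇒ 20;  out=∅∪out(20)=∅
  fail(4) 'cccc': from fail(3)=2 chase 'c': 2 ⇒ 3;  out=∅∪out(3)=∅
  fail(9) 'cbba': from fail(8)=0 chase 'a': 0 ⇒ 0;  out=∅∪out(0)=∅
  fail(13) 'cdcc': from fail(12)=1 chase 'c': 1 ⇒ 2;  out=∅∪out(2)=∅
  fail(18) 'dbed': from fail(17)=20 chase 'd': 20→0 ⇒ 15;  out=∅∪out(15)=∅
  fail(23) 'eceb': from fail(22)=20 chase 'b': 20→0 ⇒ 0;  out=∅∪out(0)=∅
  fail(5) 'ccccc': from fail(4)=3 chase 'c': 3 ⇒ 4;  out=∅∪out(4)=∅
  fail(10) 'cbbad': from fail(9)=0 chase 'd': 0 ⇒ 15;  out={1}∪out(15)={1}
  fail(14) 'cdccd': from fail(13)=2 chase 'd': 2→1 ⇒ 11;  out={2}∪out(11)={2,6}
  fail(19) 'dbede': from fail(18)=15 chase 'e': 15→0 ⇒ 20;  out={3}∪out(20)={3}
  fail(24) 'ecebb': from fail(23)=0 chase 'b': 0 ⇒ 0;  out=∅∪out(0)=∅
  fail(6) 'cccccd': from fail(5)=4 chase 'd': 4→3→2→1 ⇒ 11;  out={0}∪out(11)={0,6}
  fail(25) 'ecebbb': from fail(24)=0 chase 'b': 0 ⇒ 0;  out={5}∪out(0)={5}

Scan:
pos 0 'b': at 0
pos 1 'b': at 0
pos 2 'd': at 15
pos 3 'c': at 1 (via fail)
pos 4 'e': at 20 (via fail)
pos 5 'c': at 21
pos 6 'd': at 11 (via fail)  ** P6@[5:6]
pos 7 'c': at 12
pos 8 'b': at 7 (via fail)  ** P4@[7:8]
pos 9 'c': at 1 (via fail)
pos 10 'c': at 2
pos 11 'c': at 3
pos 12 'c': at 4
pos 13 'c': at 5
pos 14 'c': at 5 (via fail)
pos 15 'd': at 6  ** P0@[10:15],P6@[14:15]
pos 16 'c': at 12 (via fail)
pos 17 'b': at 7 (via fail)  ** P4@[16:17]
pos 18 'b': at 8
pos 19 'a': at 9
pos 20 'd': at 10  ** P1@[16:20]
pos 21 'c': at 1 (via fail)
pos 22 'd': at 11  ** P6@[21:22]
pos 23 'c': at 12
pos 24 'd': at 11 (via fail)  ** P6@[23:24]
pos 25 'e': at 20 (via fail)
pos 26 'c': at 21
pos 27 'e': at 22
pos 28 'b': at 23
pos 29 'b': at 24
pos 30 'b': at 25  ** P5@[25:30]
pos 31 'b': at 0 (via fail)
pos 32 'c': at 1
pos 33 'c': at 2
pos 34 'c': at 3
pos 35 'c': at 4
pos 36 'c': at 5
pos 37 'd': at 6  ** P0@[32:37],P6@[36:37]
pos 38 'b': at 16 (via fail)
pos 39 'b': at 0 (via fail)
pos 40 'c': at 1
pos 41 'd': at 11  ** P6@[40:41]
pos 42 'c': at 12
pos 43 'c': at 13
pos 44 'd': at 14  ** P2@[40:44],P6@[43:44]
pos 45 'b': at 16 (via fail)
pos 46 'd': at 15 (via fail)
pos 47 'c': at 1 (via fail)
pos 48 'b': at 7  ** P4@[47:48]
pos 49 'd': at 15 (via fail)
pos 50 'd': at 15 (via fail)
pos 51 'c': at 1 (via fail)
pos 52 'e': at 20 (via fail)
pos 53 'a': at 0 (via fail)
pos 54 'a': at 0
pos 55 'c': at 1
pos 56 'b': at 7  ** P4@[55:56]
pos 57 'd': at 15 (via fail)

Matches: [[6,6],[8,4],[15,0],[15,6],[17,4],[20,1],[22,6],[24,6],[30,5],[37,0],[37,6],[41,6],[44,2],[44,6],[48,4],[56,4]]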